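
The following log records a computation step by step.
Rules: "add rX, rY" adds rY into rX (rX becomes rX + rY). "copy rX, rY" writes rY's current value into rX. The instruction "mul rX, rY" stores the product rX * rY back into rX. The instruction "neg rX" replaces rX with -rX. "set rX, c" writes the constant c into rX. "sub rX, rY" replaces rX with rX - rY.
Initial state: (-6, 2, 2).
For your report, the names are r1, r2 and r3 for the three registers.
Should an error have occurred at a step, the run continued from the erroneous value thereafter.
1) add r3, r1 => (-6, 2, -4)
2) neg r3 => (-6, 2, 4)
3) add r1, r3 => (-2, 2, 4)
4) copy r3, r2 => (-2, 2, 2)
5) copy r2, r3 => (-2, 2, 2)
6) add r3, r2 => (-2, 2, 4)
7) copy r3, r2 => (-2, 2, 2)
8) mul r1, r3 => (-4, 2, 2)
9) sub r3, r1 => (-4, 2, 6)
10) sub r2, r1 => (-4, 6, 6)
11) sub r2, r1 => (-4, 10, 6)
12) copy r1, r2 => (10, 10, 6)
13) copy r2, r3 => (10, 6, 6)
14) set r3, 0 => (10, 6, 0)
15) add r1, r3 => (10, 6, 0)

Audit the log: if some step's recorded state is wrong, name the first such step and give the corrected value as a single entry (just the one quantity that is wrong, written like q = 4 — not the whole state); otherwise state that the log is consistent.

step 1: r3 = 2 + -6 = -4 -> confirmed correct
step 2: r3 = -(-4) = 4 -> consistent with the log
step 3: r1 = -6 + 4 = -2 -> in agreement
step 4: r3 = 2 -> matches
step 5: r2 = 2 -> consistent with the log
step 6: r3 = 2 + 2 = 4 -> same as recorded
step 7: r3 = 2 -> verified
step 8: r1 = -2 * 2 = -4 -> same as recorded
step 9: r3 = 2 - -4 = 6 -> same as recorded
step 10: r2 = 2 - -4 = 6 -> matches
step 11: r2 = 6 - -4 = 10 -> same as recorded
step 12: r1 = 10 -> in agreement
step 13: r2 = 6 -> consistent with the log
step 14: r3 = 0 -> verified
step 15: r1 = 10 + 0 = 10 -> checks out
Each recorded entry agrees with the recomputation.

no error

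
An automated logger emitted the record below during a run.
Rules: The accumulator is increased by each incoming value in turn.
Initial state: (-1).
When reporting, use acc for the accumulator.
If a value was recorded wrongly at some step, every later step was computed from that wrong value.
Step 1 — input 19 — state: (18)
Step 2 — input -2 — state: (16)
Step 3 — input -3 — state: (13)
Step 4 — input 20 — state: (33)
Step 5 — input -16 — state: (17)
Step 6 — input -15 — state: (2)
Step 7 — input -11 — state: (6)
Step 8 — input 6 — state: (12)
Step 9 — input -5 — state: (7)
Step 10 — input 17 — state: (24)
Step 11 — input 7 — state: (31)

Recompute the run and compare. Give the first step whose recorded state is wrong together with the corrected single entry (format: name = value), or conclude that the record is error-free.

Recomputing the run from the initial state:
step 1: acc = 18
step 2: acc = 16
step 3: acc = 13
step 4: acc = 33
step 5: acc = 17
step 6: acc = 2
step 7: acc = -9
step 8: acc = -3
step 9: acc = -8
step 10: acc = 9
step 11: acc = 16
The first disagreement with the record is at step 7, where the value should be acc = -9.

step 7, acc = -9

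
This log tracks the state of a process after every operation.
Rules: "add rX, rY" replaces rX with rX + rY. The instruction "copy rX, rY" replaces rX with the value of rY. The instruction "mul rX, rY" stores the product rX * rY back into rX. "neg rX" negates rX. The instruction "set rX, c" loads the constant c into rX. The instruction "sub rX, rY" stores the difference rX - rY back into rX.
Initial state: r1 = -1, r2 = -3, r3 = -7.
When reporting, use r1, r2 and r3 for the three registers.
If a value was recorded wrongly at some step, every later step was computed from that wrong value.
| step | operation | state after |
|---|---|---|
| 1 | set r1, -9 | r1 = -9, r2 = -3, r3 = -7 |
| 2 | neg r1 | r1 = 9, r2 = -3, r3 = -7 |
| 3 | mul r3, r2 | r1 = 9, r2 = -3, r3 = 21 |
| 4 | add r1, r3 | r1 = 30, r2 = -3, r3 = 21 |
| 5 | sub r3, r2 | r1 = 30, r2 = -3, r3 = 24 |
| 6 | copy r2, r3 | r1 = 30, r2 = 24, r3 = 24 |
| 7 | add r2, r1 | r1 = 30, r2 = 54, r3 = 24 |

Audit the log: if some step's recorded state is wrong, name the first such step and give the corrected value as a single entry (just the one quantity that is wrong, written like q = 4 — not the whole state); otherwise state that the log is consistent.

Recomputing the run from the initial state:
step 1: r1 = -9, r2 = -3, r3 = -7
step 2: r1 = 9, r2 = -3, r3 = -7
step 3: r1 = 9, r2 = -3, r3 = 21
step 4: r1 = 30, r2 = -3, r3 = 21
step 5: r1 = 30, r2 = -3, r3 = 24
step 6: r1 = 30, r2 = 24, r3 = 24
step 7: r1 = 30, r2 = 54, r3 = 24
This matches the log at every step.

no error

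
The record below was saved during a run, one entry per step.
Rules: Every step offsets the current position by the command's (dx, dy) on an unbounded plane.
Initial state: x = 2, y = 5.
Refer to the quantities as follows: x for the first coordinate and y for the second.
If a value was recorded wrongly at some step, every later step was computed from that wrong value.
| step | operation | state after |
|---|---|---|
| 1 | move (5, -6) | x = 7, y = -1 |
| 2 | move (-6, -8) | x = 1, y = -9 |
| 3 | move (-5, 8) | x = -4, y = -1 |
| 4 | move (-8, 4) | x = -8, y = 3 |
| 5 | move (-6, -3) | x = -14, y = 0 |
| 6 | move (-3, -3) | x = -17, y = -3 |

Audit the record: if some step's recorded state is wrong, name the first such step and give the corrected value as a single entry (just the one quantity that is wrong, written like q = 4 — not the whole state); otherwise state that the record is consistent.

Step 1: x = 2 + (5) = 7, y = 5 + (-6) = -1 — matches.
Step 2: x = 7 + (-6) = 1, y = -1 + (-8) = -9 — same as recorded.
Step 3: x = 1 + (-5) = -4, y = -9 + (8) = -1 — no discrepancy.
Step 4: x = -4 + (-8) = -12, y = -1 + (4) = 3 — the record has a different value.
The earliest wrong entry is at step 4: it should read x = -12.

step 4, x = -12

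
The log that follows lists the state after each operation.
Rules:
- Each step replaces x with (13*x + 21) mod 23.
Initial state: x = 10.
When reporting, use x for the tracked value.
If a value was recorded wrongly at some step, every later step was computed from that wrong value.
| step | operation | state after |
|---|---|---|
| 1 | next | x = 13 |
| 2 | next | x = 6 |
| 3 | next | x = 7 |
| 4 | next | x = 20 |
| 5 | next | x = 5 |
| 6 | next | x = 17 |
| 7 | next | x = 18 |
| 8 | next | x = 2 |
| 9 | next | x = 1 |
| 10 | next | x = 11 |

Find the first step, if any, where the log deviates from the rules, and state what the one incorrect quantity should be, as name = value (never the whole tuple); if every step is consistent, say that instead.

step 7, x = 12

Recomputing the run from the initial state:
step 1: x = 13
step 2: x = 6
step 3: x = 7
step 4: x = 20
step 5: x = 5
step 6: x = 17
step 7: x = 12
step 8: x = 16
step 9: x = 22
step 10: x = 8
The first disagreement with the log is at step 7, where the value should be x = 12.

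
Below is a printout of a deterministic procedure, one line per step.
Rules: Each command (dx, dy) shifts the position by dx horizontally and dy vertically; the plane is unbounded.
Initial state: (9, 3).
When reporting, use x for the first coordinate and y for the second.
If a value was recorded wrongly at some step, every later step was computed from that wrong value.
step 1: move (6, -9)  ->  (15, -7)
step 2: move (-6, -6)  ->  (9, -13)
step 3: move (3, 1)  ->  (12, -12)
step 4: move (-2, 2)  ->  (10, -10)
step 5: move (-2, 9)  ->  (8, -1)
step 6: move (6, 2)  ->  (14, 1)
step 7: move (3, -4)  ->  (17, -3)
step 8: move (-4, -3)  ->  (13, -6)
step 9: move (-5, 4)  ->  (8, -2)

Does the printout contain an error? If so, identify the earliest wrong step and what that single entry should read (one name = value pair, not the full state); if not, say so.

Step 1: x = 9 + (6) = 15, y = 3 + (-9) = -6 — the printout has a different value.
The earliest wrong entry is at step 1: it should read y = -6.

step 1, y = -6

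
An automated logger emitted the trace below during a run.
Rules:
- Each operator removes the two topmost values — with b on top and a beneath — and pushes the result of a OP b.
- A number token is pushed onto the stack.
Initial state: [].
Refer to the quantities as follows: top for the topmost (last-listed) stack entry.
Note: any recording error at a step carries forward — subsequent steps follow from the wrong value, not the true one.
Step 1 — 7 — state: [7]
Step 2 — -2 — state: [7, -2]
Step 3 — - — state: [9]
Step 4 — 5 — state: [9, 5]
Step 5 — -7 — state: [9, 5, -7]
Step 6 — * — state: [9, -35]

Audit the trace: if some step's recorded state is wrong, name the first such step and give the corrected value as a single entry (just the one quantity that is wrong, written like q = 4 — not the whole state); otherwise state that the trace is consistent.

Step 1: push 7: top = 7 — exactly as logged.
Step 2: push -2: top = -2 — consistent with the trace.
Step 3: 7 - -2 = 9 — consistent with the trace.
Step 4: push 5: top = 5 — agrees with the trace.
Step 5: push -7: top = -7 — no discrepancy.
Step 6: 5 * -7 = -35 — exactly as logged.
Each recorded entry agrees with the recomputation.

no error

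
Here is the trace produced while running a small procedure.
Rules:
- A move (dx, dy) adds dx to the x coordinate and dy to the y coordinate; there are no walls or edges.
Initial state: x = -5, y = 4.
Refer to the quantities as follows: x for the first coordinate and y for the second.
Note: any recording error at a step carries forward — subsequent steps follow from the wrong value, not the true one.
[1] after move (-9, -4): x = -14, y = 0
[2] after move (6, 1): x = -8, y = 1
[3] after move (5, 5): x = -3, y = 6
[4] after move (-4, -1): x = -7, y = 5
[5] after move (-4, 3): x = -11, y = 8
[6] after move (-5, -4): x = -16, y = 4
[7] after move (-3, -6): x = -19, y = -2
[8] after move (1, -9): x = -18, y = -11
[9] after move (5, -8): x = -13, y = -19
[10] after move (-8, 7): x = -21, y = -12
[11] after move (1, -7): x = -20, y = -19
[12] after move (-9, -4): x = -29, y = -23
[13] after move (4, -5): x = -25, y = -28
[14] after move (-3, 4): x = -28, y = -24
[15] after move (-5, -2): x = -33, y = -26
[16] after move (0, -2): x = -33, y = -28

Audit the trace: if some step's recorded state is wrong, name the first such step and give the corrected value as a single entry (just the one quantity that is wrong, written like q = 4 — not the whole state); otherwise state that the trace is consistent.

no error

Recomputing the run from the initial state:
step 1: x = -14, y = 0
step 2: x = -8, y = 1
step 3: x = -3, y = 6
step 4: x = -7, y = 5
step 5: x = -11, y = 8
step 6: x = -16, y = 4
step 7: x = -19, y = -2
step 8: x = -18, y = -11
step 9: x = -13, y = -19
step 10: x = -21, y = -12
step 11: x = -20, y = -19
step 12: x = -29, y = -23
step 13: x = -25, y = -28
step 14: x = -28, y = -24
step 15: x = -33, y = -26
step 16: x = -33, y = -28
This matches the trace at every step.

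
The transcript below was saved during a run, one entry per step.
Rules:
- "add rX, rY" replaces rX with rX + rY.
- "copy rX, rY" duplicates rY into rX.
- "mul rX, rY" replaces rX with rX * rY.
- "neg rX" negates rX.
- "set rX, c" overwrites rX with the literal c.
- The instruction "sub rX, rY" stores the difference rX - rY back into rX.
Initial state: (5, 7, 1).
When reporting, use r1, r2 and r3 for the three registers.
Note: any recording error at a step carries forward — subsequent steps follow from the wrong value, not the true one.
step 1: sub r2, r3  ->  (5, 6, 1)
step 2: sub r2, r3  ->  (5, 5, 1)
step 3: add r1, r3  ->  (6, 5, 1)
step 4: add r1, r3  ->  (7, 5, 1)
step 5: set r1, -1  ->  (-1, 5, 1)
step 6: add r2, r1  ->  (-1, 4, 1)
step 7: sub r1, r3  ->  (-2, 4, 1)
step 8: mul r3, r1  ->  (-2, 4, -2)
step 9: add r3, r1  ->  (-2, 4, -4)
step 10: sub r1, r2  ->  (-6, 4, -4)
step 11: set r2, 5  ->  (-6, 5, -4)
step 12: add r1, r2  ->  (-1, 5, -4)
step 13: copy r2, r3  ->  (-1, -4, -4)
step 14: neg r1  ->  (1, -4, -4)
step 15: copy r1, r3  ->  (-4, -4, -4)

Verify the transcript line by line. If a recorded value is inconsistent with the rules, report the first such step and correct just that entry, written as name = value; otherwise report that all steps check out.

Recomputing the run from the initial state:
step 1: r1 = 5, r2 = 6, r3 = 1
step 2: r1 = 5, r2 = 5, r3 = 1
step 3: r1 = 6, r2 = 5, r3 = 1
step 4: r1 = 7, r2 = 5, r3 = 1
step 5: r1 = -1, r2 = 5, r3 = 1
step 6: r1 = -1, r2 = 4, r3 = 1
step 7: r1 = -2, r2 = 4, r3 = 1
step 8: r1 = -2, r2 = 4, r3 = -2
step 9: r1 = -2, r2 = 4, r3 = -4
step 10: r1 = -6, r2 = 4, r3 = -4
step 11: r1 = -6, r2 = 5, r3 = -4
step 12: r1 = -1, r2 = 5, r3 = -4
step 13: r1 = -1, r2 = -4, r3 = -4
step 14: r1 = 1, r2 = -4, r3 = -4
step 15: r1 = -4, r2 = -4, r3 = -4
This matches the transcript at every step.

no error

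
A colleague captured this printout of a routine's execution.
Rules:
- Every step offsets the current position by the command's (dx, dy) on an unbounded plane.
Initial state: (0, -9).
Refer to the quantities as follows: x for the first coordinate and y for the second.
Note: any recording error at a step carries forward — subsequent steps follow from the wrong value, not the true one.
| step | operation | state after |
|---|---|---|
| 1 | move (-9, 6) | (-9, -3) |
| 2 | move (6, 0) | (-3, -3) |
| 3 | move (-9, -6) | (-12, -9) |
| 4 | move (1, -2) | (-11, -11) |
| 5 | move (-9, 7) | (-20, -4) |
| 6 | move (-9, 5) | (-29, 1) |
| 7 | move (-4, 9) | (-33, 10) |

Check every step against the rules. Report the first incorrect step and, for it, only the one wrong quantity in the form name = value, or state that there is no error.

no error

Recomputing the run from the initial state:
step 1: x = -9, y = -3
step 2: x = -3, y = -3
step 3: x = -12, y = -9
step 4: x = -11, y = -11
step 5: x = -20, y = -4
step 6: x = -29, y = 1
step 7: x = -33, y = 10
This matches the printout at every step.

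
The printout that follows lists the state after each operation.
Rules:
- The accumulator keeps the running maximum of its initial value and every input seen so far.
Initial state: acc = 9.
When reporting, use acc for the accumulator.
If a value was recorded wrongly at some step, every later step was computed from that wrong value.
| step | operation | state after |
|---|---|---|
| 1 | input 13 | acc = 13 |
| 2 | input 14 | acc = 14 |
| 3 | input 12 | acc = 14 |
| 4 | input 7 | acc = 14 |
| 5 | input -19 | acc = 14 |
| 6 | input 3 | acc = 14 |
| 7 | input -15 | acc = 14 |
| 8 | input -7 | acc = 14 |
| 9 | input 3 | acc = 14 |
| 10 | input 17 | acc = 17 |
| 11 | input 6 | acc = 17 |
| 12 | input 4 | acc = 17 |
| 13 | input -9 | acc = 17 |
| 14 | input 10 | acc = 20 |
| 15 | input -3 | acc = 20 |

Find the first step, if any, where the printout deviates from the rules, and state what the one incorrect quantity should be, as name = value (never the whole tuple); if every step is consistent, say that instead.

Recomputing the run from the initial state:
step 1: acc = 13
step 2: acc = 14
step 3: acc = 14
step 4: acc = 14
step 5: acc = 14
step 6: acc = 14
step 7: acc = 14
step 8: acc = 14
step 9: acc = 14
step 10: acc = 17
step 11: acc = 17
step 12: acc = 17
step 13: acc = 17
step 14: acc = 17
step 15: acc = 17
The first disagreement with the printout is at step 14, where the value should be acc = 17.

step 14, acc = 17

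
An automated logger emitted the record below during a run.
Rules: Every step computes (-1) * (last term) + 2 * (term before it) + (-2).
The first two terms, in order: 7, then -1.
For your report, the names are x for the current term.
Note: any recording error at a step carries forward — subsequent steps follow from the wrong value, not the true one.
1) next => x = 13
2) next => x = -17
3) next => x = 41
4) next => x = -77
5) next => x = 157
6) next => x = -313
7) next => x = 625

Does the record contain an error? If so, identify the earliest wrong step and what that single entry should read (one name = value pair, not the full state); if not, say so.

Recomputing the run from the initial state:
step 1: x = 13
step 2: x = -17
step 3: x = 41
step 4: x = -77
step 5: x = 157
step 6: x = -313
step 7: x = 625
This matches the record at every step.

no error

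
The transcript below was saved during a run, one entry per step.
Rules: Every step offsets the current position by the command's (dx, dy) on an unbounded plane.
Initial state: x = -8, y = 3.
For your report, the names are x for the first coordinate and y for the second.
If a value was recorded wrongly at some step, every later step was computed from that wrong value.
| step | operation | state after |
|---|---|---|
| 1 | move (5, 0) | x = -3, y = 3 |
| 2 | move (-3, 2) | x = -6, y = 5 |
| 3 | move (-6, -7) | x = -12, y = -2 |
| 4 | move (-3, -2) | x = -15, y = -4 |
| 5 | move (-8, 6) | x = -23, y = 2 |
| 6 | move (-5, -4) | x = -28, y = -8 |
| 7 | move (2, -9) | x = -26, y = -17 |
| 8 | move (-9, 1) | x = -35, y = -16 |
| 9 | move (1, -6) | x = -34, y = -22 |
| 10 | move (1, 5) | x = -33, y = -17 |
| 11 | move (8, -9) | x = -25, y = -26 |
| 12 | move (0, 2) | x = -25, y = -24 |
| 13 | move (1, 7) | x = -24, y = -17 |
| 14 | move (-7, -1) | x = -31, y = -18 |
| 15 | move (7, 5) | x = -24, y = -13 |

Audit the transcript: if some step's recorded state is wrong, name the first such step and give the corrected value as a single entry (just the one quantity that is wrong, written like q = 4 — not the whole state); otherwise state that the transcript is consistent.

1. x = -8 + (5) = -3, y = 3 + (0) = 3 (checks out)
2. x = -3 + (-3) = -6, y = 3 + (2) = 5 (no discrepancy)
3. x = -6 + (-6) = -12, y = 5 + (-7) = -2 (exactly as logged)
4. x = -12 + (-3) = -15, y = -2 + (-2) = -4 (exactly as logged)
5. x = -15 + (-8) = -23, y = -4 + (6) = 2 (checks out)
6. x = -23 + (-5) = -28, y = 2 + (-4) = -2 (the entry is off here)
So the first discrepancy is step 6, where the right value is y = -2.

step 6, y = -2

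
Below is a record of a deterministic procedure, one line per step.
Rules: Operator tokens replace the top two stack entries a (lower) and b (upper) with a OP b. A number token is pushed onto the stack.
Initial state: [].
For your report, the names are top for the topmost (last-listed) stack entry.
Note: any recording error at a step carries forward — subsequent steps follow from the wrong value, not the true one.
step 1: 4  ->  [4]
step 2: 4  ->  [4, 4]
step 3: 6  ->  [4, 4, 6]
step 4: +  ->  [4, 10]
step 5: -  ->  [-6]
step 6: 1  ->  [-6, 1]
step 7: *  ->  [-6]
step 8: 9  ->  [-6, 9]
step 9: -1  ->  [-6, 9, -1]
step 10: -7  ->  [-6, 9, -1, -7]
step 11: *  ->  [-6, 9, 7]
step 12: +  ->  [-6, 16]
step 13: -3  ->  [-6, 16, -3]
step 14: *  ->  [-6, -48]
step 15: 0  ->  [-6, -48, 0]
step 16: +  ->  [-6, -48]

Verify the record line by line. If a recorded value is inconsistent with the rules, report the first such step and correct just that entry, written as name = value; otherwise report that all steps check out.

Step 1: push 4: top = 4 — confirmed correct.
Step 2: push 4: top = 4 — exactly as logged.
Step 3: push 6: top = 6 — same as recorded.
Step 4: 4 + 6 = 10 — consistent with the record.
Step 5: 4 - 10 = -6 — same as recorded.
Step 6: push 1: top = 1 — confirmed correct.
Step 7: -6 * 1 = -6 — matches.
Step 8: push 9: top = 9 — confirmed correct.
Step 9: push -1: top = -1 — matches.
Step 10: push -7: top = -7 — no discrepancy.
Step 11: -1 * -7 = 7 — no discrepancy.
Step 12: 9 + 7 = 16 — agrees with the record.
Step 13: push -3: top = -3 — agrees with the record.
Step 14: 16 * -3 = -48 — in agreement.
Step 15: push 0: top = 0 — matches.
Step 16: -48 + 0 = -48 — same as recorded.
All entries verified; no error found.

no error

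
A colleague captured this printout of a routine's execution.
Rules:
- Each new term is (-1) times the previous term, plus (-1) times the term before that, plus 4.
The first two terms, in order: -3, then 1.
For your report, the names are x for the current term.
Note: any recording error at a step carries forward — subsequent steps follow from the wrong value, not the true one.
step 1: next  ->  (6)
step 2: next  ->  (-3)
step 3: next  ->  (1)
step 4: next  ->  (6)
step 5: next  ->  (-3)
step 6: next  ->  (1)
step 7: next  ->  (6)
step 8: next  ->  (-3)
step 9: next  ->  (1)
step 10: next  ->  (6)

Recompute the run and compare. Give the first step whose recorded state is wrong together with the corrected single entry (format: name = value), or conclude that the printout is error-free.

Recomputing the run from the initial state:
step 1: x = 6
step 2: x = -3
step 3: x = 1
step 4: x = 6
step 5: x = -3
step 6: x = 1
step 7: x = 6
step 8: x = -3
step 9: x = 1
step 10: x = 6
This matches the printout at every step.

no error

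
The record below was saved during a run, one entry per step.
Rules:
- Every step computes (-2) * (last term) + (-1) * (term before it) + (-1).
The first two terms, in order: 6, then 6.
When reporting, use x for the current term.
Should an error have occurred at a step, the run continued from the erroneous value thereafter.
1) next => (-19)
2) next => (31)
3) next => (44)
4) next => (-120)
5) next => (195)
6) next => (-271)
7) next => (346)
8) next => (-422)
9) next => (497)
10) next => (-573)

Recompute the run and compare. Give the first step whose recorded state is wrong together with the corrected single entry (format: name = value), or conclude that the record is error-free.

step 1: x = -2*(6) + (-1)*(6) + (-1) = -19 -> checks out
step 2: x = -2*(-19) + (-1)*(6) + (-1) = 31 -> checks out
step 3: x = -2*(31) + (-1)*(-19) + (-1) = -44 -> the recorded entry deviates here
First deviation found at step 3; the corrected entry is x = -44.

step 3, x = -44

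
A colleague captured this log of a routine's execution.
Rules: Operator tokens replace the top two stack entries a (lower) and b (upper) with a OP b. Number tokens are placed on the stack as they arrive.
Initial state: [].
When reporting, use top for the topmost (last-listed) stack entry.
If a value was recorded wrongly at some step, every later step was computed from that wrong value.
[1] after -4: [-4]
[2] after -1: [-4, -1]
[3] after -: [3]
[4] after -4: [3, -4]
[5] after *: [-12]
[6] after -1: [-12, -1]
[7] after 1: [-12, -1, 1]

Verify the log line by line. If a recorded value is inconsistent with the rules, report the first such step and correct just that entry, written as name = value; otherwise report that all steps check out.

step 3, top = -3

1. push -4: top = -4 (matches)
2. push -1: top = -1 (exactly as logged)
3. -4 - -1 = -3 (the log disagrees here)
The audit stops at step 3: the recorded entry is wrong and should be top = -3.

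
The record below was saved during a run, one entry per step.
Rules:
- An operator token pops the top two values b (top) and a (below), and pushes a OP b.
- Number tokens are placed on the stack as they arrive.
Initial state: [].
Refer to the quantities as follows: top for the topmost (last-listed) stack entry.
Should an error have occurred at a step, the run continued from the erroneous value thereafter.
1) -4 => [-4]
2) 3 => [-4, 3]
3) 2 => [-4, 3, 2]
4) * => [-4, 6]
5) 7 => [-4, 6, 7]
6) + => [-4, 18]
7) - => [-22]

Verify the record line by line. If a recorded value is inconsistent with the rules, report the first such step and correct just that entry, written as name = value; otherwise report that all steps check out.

Recomputing the run from the initial state:
step 1: [-4]
step 2: [-4, 3]
step 3: [-4, 3, 2]
step 4: [-4, 6]
step 5: [-4, 6, 7]
step 6: [-4, 13]
step 7: [-17]
The first disagreement with the record is at step 6, where the value should be top = 13.

step 6, top = 13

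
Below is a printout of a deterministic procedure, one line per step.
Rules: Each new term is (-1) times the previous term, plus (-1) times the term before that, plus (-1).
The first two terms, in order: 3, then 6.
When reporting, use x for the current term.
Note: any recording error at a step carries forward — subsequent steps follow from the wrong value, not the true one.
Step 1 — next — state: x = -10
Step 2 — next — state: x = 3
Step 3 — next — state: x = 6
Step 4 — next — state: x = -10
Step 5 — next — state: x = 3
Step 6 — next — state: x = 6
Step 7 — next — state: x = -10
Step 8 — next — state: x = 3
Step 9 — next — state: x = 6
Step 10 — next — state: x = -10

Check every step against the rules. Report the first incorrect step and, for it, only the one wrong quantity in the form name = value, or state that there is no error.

no error

Recomputing the run from the initial state:
step 1: x = -10
step 2: x = 3
step 3: x = 6
step 4: x = -10
step 5: x = 3
step 6: x = 6
step 7: x = -10
step 8: x = 3
step 9: x = 6
step 10: x = -10
This matches the printout at every step.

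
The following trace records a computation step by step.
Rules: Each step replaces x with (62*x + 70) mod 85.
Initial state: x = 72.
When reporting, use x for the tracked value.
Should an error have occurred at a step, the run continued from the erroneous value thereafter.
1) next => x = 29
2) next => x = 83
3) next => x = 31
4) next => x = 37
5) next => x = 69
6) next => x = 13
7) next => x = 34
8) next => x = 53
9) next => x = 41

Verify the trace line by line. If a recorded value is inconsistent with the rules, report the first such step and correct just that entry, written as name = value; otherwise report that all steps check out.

step 1: x = (62*72 + 70) mod 85 = 29 -> exactly as logged
step 2: x = (62*29 + 70) mod 85 = 83 -> verified
step 3: x = (62*83 + 70) mod 85 = 31 -> agrees with the trace
step 4: x = (62*31 + 70) mod 85 = 37 -> no discrepancy
step 5: x = (62*37 + 70) mod 85 = 69 -> checks out
step 6: x = (62*69 + 70) mod 85 = 13 -> exactly as logged
step 7: x = (62*13 + 70) mod 85 = 26 -> not what was recorded
First deviation found at step 7; the corrected entry is x = 26.

step 7, x = 26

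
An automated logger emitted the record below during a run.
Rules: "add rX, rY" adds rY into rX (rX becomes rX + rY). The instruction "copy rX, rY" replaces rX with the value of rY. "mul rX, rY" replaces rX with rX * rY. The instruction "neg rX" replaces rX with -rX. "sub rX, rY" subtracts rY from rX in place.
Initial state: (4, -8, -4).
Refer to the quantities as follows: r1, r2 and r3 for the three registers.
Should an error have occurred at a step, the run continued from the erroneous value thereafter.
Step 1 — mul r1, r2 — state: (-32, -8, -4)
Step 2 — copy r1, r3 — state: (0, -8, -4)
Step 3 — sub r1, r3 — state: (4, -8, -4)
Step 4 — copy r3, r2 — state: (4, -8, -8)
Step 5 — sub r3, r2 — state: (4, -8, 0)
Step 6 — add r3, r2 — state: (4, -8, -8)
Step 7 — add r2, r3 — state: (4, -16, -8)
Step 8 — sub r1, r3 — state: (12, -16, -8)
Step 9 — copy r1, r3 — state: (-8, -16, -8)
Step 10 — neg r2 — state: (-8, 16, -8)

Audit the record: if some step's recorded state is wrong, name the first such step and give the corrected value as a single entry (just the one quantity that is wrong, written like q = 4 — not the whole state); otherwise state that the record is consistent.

step 2, r1 = -4

1. r1 = 4 * -8 = -32 (no discrepancy)
2. r1 = -4 (not what was recorded)
The earliest wrong entry is at step 2: it should read r1 = -4.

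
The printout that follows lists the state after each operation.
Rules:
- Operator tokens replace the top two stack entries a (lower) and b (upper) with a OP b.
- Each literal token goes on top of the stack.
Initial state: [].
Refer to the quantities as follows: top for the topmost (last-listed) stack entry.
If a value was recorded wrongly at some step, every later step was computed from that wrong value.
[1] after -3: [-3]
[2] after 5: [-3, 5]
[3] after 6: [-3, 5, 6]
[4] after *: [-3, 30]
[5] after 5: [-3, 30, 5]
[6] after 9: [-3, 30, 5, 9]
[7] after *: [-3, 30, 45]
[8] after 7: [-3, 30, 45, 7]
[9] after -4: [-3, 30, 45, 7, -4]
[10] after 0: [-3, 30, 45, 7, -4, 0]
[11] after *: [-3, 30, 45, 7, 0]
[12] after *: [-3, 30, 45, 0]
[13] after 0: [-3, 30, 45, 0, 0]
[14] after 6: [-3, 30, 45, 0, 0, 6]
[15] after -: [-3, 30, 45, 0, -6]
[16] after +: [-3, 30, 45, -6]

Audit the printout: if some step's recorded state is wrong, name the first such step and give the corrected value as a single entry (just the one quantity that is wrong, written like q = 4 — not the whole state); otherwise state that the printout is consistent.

1. push -3: top = -3 (checks out)
2. push 5: top = 5 (confirmed correct)
3. push 6: top = 6 (checks out)
4. 5 * 6 = 30 (same as recorded)
5. push 5: top = 5 (verified)
6. push 9: top = 9 (matches)
7. 5 * 9 = 45 (same as recorded)
8. push 7: top = 7 (exactly as logged)
9. push -4: top = -4 (checks out)
10. push 0: top = 0 (same as recorded)
11. -4 * 0 = 0 (exactly as logged)
12. 7 * 0 = 0 (confirmed correct)
13. push 0: top = 0 (checks out)
14. push 6: top = 6 (same as recorded)
15. 0 - 6 = -6 (exactly as logged)
16. 0 + -6 = -6 (verified)
The whole run recomputes cleanly — no discrepancies.

no error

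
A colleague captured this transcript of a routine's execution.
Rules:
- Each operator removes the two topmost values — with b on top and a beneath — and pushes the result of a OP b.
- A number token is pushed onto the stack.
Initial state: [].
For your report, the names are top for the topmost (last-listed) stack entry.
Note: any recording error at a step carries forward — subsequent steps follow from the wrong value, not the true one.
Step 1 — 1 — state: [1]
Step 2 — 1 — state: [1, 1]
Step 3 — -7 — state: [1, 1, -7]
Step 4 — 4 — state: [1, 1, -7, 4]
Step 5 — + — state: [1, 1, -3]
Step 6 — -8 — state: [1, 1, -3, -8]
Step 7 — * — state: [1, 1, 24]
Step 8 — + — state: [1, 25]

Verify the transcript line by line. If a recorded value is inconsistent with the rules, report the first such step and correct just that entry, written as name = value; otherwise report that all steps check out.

step 1: push 1: top = 1 -> same as recorded
step 2: push 1: top = 1 -> same as recorded
step 3: push -7: top = -7 -> no discrepancy
step 4: push 4: top = 4 -> agrees with the transcript
step 5: -7 + 4 = -3 -> no discrepancy
step 6: push -8: top = -8 -> same as recorded
step 7: -3 * -8 = 24 -> checks out
step 8: 1 + 24 = 25 -> no discrepancy
The whole run recomputes cleanly — no discrepancies.

no error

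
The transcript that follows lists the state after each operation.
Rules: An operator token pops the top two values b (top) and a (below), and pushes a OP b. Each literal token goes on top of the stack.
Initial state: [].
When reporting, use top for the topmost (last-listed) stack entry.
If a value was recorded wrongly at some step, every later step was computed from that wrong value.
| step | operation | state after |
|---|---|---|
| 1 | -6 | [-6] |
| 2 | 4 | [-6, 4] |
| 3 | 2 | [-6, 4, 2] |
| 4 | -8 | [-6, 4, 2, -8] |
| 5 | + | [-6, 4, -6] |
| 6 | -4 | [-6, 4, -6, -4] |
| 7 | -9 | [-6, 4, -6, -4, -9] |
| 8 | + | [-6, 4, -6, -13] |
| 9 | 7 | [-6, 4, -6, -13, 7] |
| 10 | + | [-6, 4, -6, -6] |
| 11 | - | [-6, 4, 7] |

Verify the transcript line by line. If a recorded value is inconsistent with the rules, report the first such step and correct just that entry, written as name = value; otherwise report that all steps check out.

Step 1: push -6: top = -6 — same as recorded.
Step 2: push 4: top = 4 — checks out.
Step 3: push 2: top = 2 — agrees with the transcript.
Step 4: push -8: top = -8 — checks out.
Step 5: 2 + -8 = -6 — agrees with the transcript.
Step 6: push -4: top = -4 — exactly as logged.
Step 7: push -9: top = -9 — same as recorded.
Step 8: -4 + -9 = -13 — verified.
Step 9: push 7: top = 7 — matches.
Step 10: -13 + 7 = -6 — in agreement.
Step 11: -6 - -6 = 0 — a discrepancy with the transcript.
So the first discrepancy is step 11, where the right value is top = 0.

step 11, top = 0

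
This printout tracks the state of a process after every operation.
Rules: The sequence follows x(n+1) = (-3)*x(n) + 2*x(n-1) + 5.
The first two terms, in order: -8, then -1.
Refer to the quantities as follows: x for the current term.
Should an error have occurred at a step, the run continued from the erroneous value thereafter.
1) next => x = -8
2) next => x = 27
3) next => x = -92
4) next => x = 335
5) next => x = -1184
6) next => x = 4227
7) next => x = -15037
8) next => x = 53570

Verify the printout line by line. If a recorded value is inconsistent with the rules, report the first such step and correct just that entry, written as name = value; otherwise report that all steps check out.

step 1: x = -3*(-1) + (2)*(-8) + (5) = -8 -> confirmed correct
step 2: x = -3*(-8) + (2)*(-1) + (5) = 27 -> no discrepancy
step 3: x = -3*(27) + (2)*(-8) + (5) = -92 -> checks out
step 4: x = -3*(-92) + (2)*(27) + (5) = 335 -> agrees with the printout
step 5: x = -3*(335) + (2)*(-92) + (5) = -1184 -> same as recorded
step 6: x = -3*(-1184) + (2)*(335) + (5) = 4227 -> checks out
step 7: x = -3*(4227) + (2)*(-1184) + (5) = -15044 -> the recorded entry deviates here
Step 7 is the first one off; corrected, x = -15044.

step 7, x = -15044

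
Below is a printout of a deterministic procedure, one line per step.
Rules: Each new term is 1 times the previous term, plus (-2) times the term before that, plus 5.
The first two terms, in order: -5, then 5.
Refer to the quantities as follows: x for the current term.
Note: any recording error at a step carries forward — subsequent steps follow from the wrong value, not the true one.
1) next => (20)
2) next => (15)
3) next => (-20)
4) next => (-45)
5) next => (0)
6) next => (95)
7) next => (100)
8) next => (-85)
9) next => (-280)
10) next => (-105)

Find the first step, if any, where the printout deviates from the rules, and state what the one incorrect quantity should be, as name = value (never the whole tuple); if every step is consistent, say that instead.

no error

step 1: x = 1*(5) + (-2)*(-5) + (5) = 20 -> matches
step 2: x = 1*(20) + (-2)*(5) + (5) = 15 -> exactly as logged
step 3: x = 1*(15) + (-2)*(20) + (5) = -20 -> same as recorded
step 4: x = 1*(-20) + (-2)*(15) + (5) = -45 -> in agreement
step 5: x = 1*(-45) + (-2)*(-20) + (5) = 0 -> same as recorded
step 6: x = 1*(0) + (-2)*(-45) + (5) = 95 -> checks out
step 7: x = 1*(95) + (-2)*(0) + (5) = 100 -> no discrepancy
step 8: x = 1*(100) + (-2)*(95) + (5) = -85 -> consistent with the printout
step 9: x = 1*(-85) + (-2)*(100) + (5) = -280 -> checks out
step 10: x = 1*(-280) + (-2)*(-85) + (5) = -105 -> exactly as logged
The recomputation confirms every line.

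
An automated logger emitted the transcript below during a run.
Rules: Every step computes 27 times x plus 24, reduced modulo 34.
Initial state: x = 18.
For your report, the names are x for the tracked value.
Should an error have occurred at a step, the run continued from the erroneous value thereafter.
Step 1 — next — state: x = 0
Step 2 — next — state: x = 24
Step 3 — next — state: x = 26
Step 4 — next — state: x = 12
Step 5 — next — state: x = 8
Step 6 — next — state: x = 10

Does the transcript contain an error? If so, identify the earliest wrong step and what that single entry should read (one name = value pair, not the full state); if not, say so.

step 1: x = (27*18 + 24) mod 34 = 0 -> consistent with the transcript
step 2: x = (27*0 + 24) mod 34 = 24 -> exactly as logged
step 3: x = (27*24 + 24) mod 34 = 26 -> checks out
step 4: x = (27*26 + 24) mod 34 = 12 -> no discrepancy
step 5: x = (27*12 + 24) mod 34 = 8 -> same as recorded
step 6: x = (27*8 + 24) mod 34 = 2 -> the entry is off here
The earliest wrong entry is at step 6: it should read x = 2.

step 6, x = 2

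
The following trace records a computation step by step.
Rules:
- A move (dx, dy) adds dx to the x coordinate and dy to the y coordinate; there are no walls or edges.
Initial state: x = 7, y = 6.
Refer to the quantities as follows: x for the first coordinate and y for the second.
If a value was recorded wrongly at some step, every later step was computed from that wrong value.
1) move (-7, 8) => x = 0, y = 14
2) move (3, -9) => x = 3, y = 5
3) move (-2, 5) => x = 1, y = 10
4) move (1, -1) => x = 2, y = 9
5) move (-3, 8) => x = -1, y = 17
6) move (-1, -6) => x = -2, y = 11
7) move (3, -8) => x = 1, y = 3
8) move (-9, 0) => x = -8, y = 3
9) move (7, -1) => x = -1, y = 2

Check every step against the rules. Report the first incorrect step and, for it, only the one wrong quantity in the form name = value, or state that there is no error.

step 1: x = 7 + (-7) = 0, y = 6 + (8) = 14 -> confirmed correct
step 2: x = 0 + (3) = 3, y = 14 + (-9) = 5 -> same as recorded
step 3: x = 3 + (-2) = 1, y = 5 + (5) = 10 -> confirmed correct
step 4: x = 1 + (1) = 2, y = 10 + (-1) = 9 -> exactly as logged
step 5: x = 2 + (-3) = -1, y = 9 + (8) = 17 -> agrees with the trace
step 6: x = -1 + (-1) = -2, y = 17 + (-6) = 11 -> matches
step 7: x = -2 + (3) = 1, y = 11 + (-8) = 3 -> checks out
step 8: x = 1 + (-9) = -8, y = 3 + (0) = 3 -> confirmed correct
step 9: x = -8 + (7) = -1, y = 3 + (-1) = 2 -> exactly as logged
The recomputation confirms every line.

no error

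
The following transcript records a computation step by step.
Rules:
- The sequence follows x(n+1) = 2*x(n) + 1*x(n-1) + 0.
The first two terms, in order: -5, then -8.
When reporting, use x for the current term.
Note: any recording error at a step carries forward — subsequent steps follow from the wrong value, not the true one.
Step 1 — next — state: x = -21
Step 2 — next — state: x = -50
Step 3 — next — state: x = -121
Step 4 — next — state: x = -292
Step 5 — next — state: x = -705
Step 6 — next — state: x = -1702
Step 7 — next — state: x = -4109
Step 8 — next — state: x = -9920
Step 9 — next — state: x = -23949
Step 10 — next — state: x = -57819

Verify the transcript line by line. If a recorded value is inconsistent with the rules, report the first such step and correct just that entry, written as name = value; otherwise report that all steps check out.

step 10, x = -57818

1. x = 2*(-8) + (1)*(-5) + (0) = -21 (no discrepancy)
2. x = 2*(-21) + (1)*(-8) + (0) = -50 (matches)
3. x = 2*(-50) + (1)*(-21) + (0) = -121 (in agreement)
4. x = 2*(-121) + (1)*(-50) + (0) = -292 (same as recorded)
5. x = 2*(-292) + (1)*(-121) + (0) = -705 (agrees with the transcript)
6. x = 2*(-705) + (1)*(-292) + (0) = -1702 (confirmed correct)
7. x = 2*(-1702) + (1)*(-705) + (0) = -4109 (checks out)
8. x = 2*(-4109) + (1)*(-1702) + (0) = -9920 (verified)
9. x = 2*(-9920) + (1)*(-4109) + (0) = -23949 (confirmed correct)
10. x = 2*(-23949) + (1)*(-9920) + (0) = -57818 (this is not what the transcript shows)
Step 10 is the first one off; corrected, x = -57818.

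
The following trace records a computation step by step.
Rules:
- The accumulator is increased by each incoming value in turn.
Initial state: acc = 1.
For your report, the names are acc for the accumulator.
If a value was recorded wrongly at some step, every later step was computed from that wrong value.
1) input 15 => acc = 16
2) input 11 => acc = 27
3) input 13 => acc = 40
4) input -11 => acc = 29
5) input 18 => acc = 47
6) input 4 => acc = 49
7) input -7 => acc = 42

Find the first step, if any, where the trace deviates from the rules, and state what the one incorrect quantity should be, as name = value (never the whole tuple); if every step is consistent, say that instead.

Recomputing the run from the initial state:
step 1: acc = 16
step 2: acc = 27
step 3: acc = 40
step 4: acc = 29
step 5: acc = 47
step 6: acc = 51
step 7: acc = 44
The first disagreement with the trace is at step 6, where the value should be acc = 51.

step 6, acc = 51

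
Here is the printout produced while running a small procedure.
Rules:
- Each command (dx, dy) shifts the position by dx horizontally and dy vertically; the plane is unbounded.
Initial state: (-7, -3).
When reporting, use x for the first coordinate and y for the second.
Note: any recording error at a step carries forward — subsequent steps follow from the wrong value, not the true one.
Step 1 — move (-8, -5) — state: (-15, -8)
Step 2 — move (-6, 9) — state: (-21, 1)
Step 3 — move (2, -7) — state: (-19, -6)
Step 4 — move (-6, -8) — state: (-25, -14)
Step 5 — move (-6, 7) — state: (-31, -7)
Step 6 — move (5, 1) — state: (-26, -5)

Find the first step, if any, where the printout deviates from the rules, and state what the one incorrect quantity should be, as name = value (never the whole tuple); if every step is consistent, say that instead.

step 6, y = -6

Step 1: x = -7 + (-8) = -15, y = -3 + (-5) = -8 — consistent with the printout.
Step 2: x = -15 + (-6) = -21, y = -8 + (9) = 1 — no discrepancy.
Step 3: x = -21 + (2) = -19, y = 1 + (-7) = -6 — agrees with the printout.
Step 4: x = -19 + (-6) = -25, y = -6 + (-8) = -14 — confirmed correct.
Step 5: x = -25 + (-6) = -31, y = -14 + (7) = -7 — matches.
Step 6: x = -31 + (5) = -26, y = -7 + (1) = -6 — the entry is off here.
Conclusion: step 6 carries the first error; the entry should be y = -6.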